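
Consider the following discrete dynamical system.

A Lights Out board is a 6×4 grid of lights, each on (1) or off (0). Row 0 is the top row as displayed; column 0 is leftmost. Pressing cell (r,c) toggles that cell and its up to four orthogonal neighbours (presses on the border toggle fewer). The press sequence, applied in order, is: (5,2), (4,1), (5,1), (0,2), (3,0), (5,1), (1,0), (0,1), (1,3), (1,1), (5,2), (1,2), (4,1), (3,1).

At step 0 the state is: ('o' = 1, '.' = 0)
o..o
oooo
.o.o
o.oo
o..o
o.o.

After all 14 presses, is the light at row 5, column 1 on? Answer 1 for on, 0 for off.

0

step 0: o..o
oooo
.o.o
o.oo
o..o
o.o.
step 1: o..o
oooo
.o.o
o.oo
o.oo
oo.o
step 2: o..o
oooo
.o.o
oooo
.o.o
o..o
step 3: o..o
oooo
.o.o
oooo
...o
.ooo
step 4: ooo.
oo.o
.o.o
oooo
...o
.ooo
step 5: ooo.
oo.o
oo.o
..oo
o..o
.ooo
step 6: ooo.
oo.o
oo.o
..oo
oo.o
o..o
step 7: .oo.
...o
.o.o
..oo
oo.o
o..o
step 8: o...
.o.o
.o.o
..oo
oo.o
o..o
step 9: o..o
.oo.
.o..
..oo
oo.o
o..o
step 10: oo.o
o...
....
..oo
oo.o
o..o
step 11: oo.o
o...
....
..oo
oooo
ooo.
step 12: oooo
oooo
..o.
..oo
oooo
ooo.
step 13: oooo
oooo
..o.
.ooo
...o
o.o.
step 14: oooo
oooo
.oo.
o..o
.o.o
o.o.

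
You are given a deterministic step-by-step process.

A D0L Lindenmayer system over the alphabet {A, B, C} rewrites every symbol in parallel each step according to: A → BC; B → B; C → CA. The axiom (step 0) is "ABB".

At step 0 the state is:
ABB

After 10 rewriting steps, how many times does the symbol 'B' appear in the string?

step 0: ABB
step 1: BCBB
step 2: BCABB
step 3: BCABCBB
step 4: BCABCBCABB
step 5: BCABCBCABCABCBB
step 6: BCABCBCABCABCBCABCBCABB
step 7: BCABCBCABCABCBCABCBCABCABCBCABCABCBB
step 8: BCABCBCABCABCBCABCBCABCABCBCABCABCBCABCBCABCABCBCABCBCABB
step 9: BCABCBCABCABCBCABCBCABCABCBCABCABCBCABCBCABCABCBCABCBCABCABCBCABCABCBCABCBCABCABCBCABCABCBB
step 10: BCABCBCABCABCBCABCBCABCABCBCABCABCBCABCBCABCABCBCABCBCABCA…CBCABCBCABCABCBCABCBCABCABCBCABCABCBCABCBCABCABCBCABCBCABB  (len 146)

57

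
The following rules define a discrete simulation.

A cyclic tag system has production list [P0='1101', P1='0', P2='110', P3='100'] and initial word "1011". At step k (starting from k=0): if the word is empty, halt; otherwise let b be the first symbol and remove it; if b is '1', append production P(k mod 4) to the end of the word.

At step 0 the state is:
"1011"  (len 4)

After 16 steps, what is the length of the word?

step 0: "1011"  (len 4)
step 1: "0111101"  (len 7)
step 2: "111101"  (len 6)
step 3: "11101110"  (len 8)
step 4: "1101110100"  (len 10)
step 5: "1011101001101"  (len 13)
step 6: "0111010011010"  (len 13)
step 7: "111010011010"  (len 12)
step 8: "11010011010100"  (len 14)
step 9: "10100110101001101"  (len 17)
step 10: "01001101010011010"  (len 17)
step 11: "1001101010011010"  (len 16)
step 12: "001101010011010100"  (len 18)
step 13: "01101010011010100"  (len 17)
step 14: "1101010011010100"  (len 16)
step 15: "101010011010100110"  (len 18)
step 16: "01010011010100110100"  (len 20)

20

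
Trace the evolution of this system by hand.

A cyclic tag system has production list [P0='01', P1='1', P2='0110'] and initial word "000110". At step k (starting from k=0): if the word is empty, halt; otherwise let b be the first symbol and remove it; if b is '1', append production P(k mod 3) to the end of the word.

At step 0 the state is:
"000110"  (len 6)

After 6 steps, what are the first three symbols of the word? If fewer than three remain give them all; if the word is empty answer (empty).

[0] "000110"  (len 6)
[1] "00110"  (len 5)
[2] "0110"  (len 4)
[3] "110"  (len 3)
[4] "1001"  (len 4)
[5] "0011"  (len 4)
[6] "011"  (len 3)

011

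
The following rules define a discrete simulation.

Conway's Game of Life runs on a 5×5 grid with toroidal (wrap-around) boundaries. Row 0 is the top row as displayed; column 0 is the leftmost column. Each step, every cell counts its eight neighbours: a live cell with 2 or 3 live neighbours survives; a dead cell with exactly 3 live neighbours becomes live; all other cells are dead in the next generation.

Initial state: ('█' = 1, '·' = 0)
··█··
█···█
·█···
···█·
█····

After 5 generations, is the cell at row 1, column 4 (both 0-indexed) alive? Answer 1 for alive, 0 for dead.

1

0) ··█··
█···█
·█···
···█·
█····
1) ██··█
██···
█···█
·····
·····
2) ·█··█
·····
██··█
·····
█····
3) █····
·█··█
█····
·█··█
█····
4) ██··█
·█··█
·█··█
·█··█
██··█
5) ··██·
·████
·████
·████
··██·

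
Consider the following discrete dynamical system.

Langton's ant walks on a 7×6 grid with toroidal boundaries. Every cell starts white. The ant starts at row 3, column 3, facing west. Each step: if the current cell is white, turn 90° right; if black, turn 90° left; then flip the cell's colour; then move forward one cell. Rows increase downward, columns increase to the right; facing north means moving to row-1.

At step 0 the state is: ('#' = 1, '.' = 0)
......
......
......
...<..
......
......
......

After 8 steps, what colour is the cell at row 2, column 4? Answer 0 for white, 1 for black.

t=0: ......
......
......
...<..
......
......
......
t=1: ......
......
...^..
...#..
......
......
......
t=2: ......
......
...#>.
...#..
......
......
......
t=3: ......
......
...##.
...#v.
......
......
......
t=4: ......
......
...##.
...<#.
......
......
......
t=5: ......
......
...##.
....#.
...v..
......
......
t=6: ......
......
...##.
....#.
..<#..
......
......
t=7: ......
......
...##.
..^.#.
..##..
......
......
t=8: ......
......
...##.
..#>#.
..##..
......
......

1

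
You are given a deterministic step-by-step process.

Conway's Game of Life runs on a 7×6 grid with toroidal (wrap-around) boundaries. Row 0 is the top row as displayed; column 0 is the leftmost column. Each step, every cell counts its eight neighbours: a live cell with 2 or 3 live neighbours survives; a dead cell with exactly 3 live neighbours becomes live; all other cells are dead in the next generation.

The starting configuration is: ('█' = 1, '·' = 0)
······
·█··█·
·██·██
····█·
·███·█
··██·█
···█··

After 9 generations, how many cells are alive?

36

[0] ······
·█··█·
·██·██
····█·
·███·█
··██·█
···█··
[1] ······
██████
███·██
······
██···█
██····
··███·
[2] █·····
······
······
··█·█·
·█···█
···██·
·███··
[3] ·██···
······
······
······
··█··█
██·██·
·████·
[4] ·█····
······
······
······
██████
█·····
····██
[5] ······
······
······
██████
██████
··█···
█····█
[6] ······
······
██████
······
······
··█···
······
[7] ······
██████
██████
██████
······
······
······
[8] ██████
······
······
······
██████
······
······
[9] ██████
██████
······
██████
██████
██████
██████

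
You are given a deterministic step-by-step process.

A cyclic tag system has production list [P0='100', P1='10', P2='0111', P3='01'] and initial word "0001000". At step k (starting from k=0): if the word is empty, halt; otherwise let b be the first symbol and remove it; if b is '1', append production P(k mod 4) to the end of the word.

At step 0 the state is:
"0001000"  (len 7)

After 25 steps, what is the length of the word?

14

0) "0001000"  (len 7)
1) "001000"  (len 6)
2) "01000"  (len 5)
3) "1000"  (len 4)
4) "00001"  (len 5)
5) "0001"  (len 4)
6) "001"  (len 3)
7) "01"  (len 2)
8) "1"  (len 1)
9) "100"  (len 3)
10) "0010"  (len 4)
11) "010"  (len 3)
12) "10"  (len 2)
13) "0100"  (len 4)
14) "100"  (len 3)
15) "000111"  (len 6)
16) "00111"  (len 5)
17) "0111"  (len 4)
18) "111"  (len 3)
19) "110111"  (len 6)
20) "1011101"  (len 7)
21) "011101100"  (len 9)
22) "11101100"  (len 8)
23) "11011000111"  (len 11)
24) "101100011101"  (len 12)
25) "01100011101100"  (len 14)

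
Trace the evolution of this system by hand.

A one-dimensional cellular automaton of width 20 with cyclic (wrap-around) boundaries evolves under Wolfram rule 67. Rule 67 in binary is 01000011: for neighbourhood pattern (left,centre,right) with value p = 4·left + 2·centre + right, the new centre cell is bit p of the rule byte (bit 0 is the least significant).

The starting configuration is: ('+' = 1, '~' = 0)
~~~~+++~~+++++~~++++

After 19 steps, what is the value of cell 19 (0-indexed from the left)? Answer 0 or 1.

step 0: ~~~~+++~~+++++~~++++
step 1: ~+++~~+~+~~~~+~+~~~+
step 2: ~~~+~+~~~~+++~~~~++~
step 3: +++~~~~+++~~+~+++~+~
step 4: ~~+~+++~~+~+~~~~+~~~
step 5: ++~~~~+~+~~~~+++~~++
step 6: ~+~+++~~~~+++~~+~+~~
step 7: +~~~~+~+++~~+~+~~~~+
step 8: +~+++~~~~+~+~~~~+++~
step 9: ~~~~+~+++~~~~+++~~+~
step 10: ++++~~~~+~+++~~+~+~~
step 11: ~~~+~+++~~~~+~+~~~~+
step 12: ~++~~~~+~+++~~~~+++~
step 13: +~+~+++~~~~+~+++~~+~
step 14: ~~~~~~+~+++~~~~+~+~~
step 15: ++++++~~~~+~+++~~~~+
step 16: ~~~~~+~+++~~~~+~+++~
step 17: +++++~~~~+~+++~~~~+~
step 18: ~~~~+~+++~~~~+~+++~~
step 19: ++++~~~~+~+++~~~~+~+

1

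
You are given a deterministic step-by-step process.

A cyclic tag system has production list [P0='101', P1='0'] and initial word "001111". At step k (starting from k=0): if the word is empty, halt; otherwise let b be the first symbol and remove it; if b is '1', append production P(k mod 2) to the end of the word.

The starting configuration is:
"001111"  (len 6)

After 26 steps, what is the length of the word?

step 0: "001111"  (len 6)
step 1: "01111"  (len 5)
step 2: "1111"  (len 4)
step 3: "111101"  (len 6)
step 4: "111010"  (len 6)
step 5: "11010101"  (len 8)
step 6: "10101010"  (len 8)
step 7: "0101010101"  (len 10)
step 8: "101010101"  (len 9)
step 9: "01010101101"  (len 11)
step 10: "1010101101"  (len 10)
step 11: "010101101101"  (len 12)
step 12: "10101101101"  (len 11)
step 13: "0101101101101"  (len 13)
step 14: "101101101101"  (len 12)
step 15: "01101101101101"  (len 14)
step 16: "1101101101101"  (len 13)
step 17: "101101101101101"  (len 15)
step 18: "011011011011010"  (len 15)
step 19: "11011011011010"  (len 14)
step 20: "10110110110100"  (len 14)
step 21: "0110110110100101"  (len 16)
step 22: "110110110100101"  (len 15)
step 23: "10110110100101101"  (len 17)
step 24: "01101101001011010"  (len 17)
step 25: "1101101001011010"  (len 16)
step 26: "1011010010110100"  (len 16)

16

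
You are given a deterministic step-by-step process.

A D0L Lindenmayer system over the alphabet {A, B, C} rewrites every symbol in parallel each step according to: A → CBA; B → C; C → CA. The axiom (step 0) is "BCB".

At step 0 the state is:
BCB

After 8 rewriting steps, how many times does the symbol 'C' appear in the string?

492

gen 0: BCB
gen 1: CCAC
gen 2: CACACBACA
gen 3: CACBACACBACACCBACACBA
gen 4: CACBACACCBACACBACACCBACACBACACACCBACACBACACCBA
gen 5: CACBACACCBACACBACACACCBACACBACACCBACACBACACACCBACACBACACCBACACBACACBACACACCBACACBACACCBACACBACACACCBA
gen 6: CACBACACCBACACBACACACCBACACBACACCBACACBACACBACACACCBACACBA…ACCBACACBACACCBACACBACACACCBACACBACACCBACACBACACBACACACCBA  (len 223)
gen 7: CACBACACCBACACBACACACCBACACBACACCBACACBACACBACACACCBACACBA…ACCBACACBACACACCBACACBACACCBACACBACACCBACACBACACBACACACCBA  (len 492)
gen 8: CACBACACCBACACBACACACCBACACBACACCBACACBACACBACACACCBACACBA…ACCBACACBACACACCBACACBACACCBACACBACACCBACACBACACBACACACCBA  (len 1085)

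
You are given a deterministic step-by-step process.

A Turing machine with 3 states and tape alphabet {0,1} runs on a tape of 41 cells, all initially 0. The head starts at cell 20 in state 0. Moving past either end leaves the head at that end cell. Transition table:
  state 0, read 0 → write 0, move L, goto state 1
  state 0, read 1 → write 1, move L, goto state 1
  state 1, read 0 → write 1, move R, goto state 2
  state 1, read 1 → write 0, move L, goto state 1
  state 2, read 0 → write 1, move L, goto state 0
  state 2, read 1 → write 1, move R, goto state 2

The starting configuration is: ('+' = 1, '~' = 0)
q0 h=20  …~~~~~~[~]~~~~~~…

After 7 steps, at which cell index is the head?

step 0: q0 h=20  …~~~~~~[~]~~~~~~…
step 1: q1 h=19  …~~~~~~[~]~~~~~~…
step 2: q2 h=20  …~~~~~+[~]~~~~~~…
step 3: q0 h=19  …~~~~~~[+]+~~~~~…
step 4: q1 h=18  …~~~~~~[~]++~~~~…
step 5: q2 h=19  …~~~~~+[+]+~~~~~…
step 6: q2 h=20  …~~~~++[+]~~~~~~…
step 7: q2 h=21  …~~~+++[~]~~~~~~…

21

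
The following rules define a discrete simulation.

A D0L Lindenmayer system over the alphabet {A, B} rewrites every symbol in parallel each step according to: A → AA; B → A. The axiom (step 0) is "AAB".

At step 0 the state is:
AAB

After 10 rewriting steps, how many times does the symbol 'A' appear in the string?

[0] AAB
[1] AAAAA
[2] AAAAAAAAAA
[3] AAAAAAAAAAAAAAAAAAAA
[4] AAAAAAAAAAAAAAAAAAAAAAAAAAAAAAAAAAAAAAAA
[5] AAAAAAAAAAAAAAAAAAAAAAAAAAAAAAAAAAAAAAAAAAAAAAAAAAAAAAAAAAAAAAAAAAAAAAAAAAAAAAAA
[6] AAAAAAAAAAAAAAAAAAAAAAAAAAAAAAAAAAAAAAAAAAAAAAAAAAAAAAAAAA…AAAAAAAAAAAAAAAAAAAAAAAAAAAAAAAAAAAAAAAAAAAAAAAAAAAAAAAAAA  (len 160)
[7] AAAAAAAAAAAAAAAAAAAAAAAAAAAAAAAAAAAAAAAAAAAAAAAAAAAAAAAAAA…AAAAAAAAAAAAAAAAAAAAAAAAAAAAAAAAAAAAAAAAAAAAAAAAAAAAAAAAAA  (len 320)
[8] AAAAAAAAAAAAAAAAAAAAAAAAAAAAAAAAAAAAAAAAAAAAAAAAAAAAAAAAAA…AAAAAAAAAAAAAAAAAAAAAAAAAAAAAAAAAAAAAAAAAAAAAAAAAAAAAAAAAA  (len 640)
[9] AAAAAAAAAAAAAAAAAAAAAAAAAAAAAAAAAAAAAAAAAAAAAAAAAAAAAAAAAA…AAAAAAAAAAAAAAAAAAAAAAAAAAAAAAAAAAAAAAAAAAAAAAAAAAAAAAAAAA  (len 1280)
[10] AAAAAAAAAAAAAAAAAAAAAAAAAAAAAAAAAAAAAAAAAAAAAAAAAAAAAAAAAA…AAAAAAAAAAAAAAAAAAAAAAAAAAAAAAAAAAAAAAAAAAAAAAAAAAAAAAAAAA  (len 2560)

2560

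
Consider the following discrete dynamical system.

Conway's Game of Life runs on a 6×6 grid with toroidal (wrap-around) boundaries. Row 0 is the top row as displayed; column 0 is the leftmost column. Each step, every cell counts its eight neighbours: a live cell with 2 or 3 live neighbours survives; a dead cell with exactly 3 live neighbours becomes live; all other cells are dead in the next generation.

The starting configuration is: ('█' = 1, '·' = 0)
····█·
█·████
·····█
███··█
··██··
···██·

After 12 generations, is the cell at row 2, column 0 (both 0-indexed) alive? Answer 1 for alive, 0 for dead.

0) ····█·
█·████
·····█
███··█
··██··
···██·
1) ··█···
█··█··
······
██████
█····█
··█·█·
2) ·██···
······
······
·████·
······
·█·█·█
3) ███···
······
··██··
··██··
██····
██····
4) █·█···
···█··
··██··
···█··
█·····
·····█
5) ······
·█·█··
··███·
··██··
······
██···█
6) ·██···
···██·
·█··█·
··█·█·
███···
█·····
7) ·███··
·█·██·
··█·██
█·█··█
█·██·█
█·····
8) ██·██·
██···█
··█···
··█···
··███·
█···██
9) ··██··
···███
█·█···
·██···
·██·█·
█·····
10) ··██·█
·█··██
█·█·██
█·····
█·██··
······
11) █·██·█
·█····
···██·
█·█·█·
·█····
·█··█·
12) █·████
██···█
·█████
·██·██
████·█
·█·███

0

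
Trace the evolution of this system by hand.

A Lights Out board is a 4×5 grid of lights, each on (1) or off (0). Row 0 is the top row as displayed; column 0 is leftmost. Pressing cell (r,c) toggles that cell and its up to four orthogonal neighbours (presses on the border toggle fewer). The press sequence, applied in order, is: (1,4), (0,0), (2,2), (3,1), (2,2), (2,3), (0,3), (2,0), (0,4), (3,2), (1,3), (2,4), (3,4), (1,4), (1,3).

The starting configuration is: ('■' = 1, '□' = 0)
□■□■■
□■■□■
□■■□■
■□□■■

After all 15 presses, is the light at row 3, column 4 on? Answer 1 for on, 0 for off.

k=0  □■□■■
□■■□■
□■■□■
■□□■■
k=1  □■□■□
□■■■□
□■■□□
■□□■■
k=2  ■□□■□
■■■■□
□■■□□
■□□■■
k=3  ■□□■□
■■□■□
□□□■□
■□■■■
k=4  ■□□■□
■■□■□
□■□■□
□■□■■
k=5  ■□□■□
■■■■□
□□■□□
□■■■■
k=6  ■□□■□
■■■□□
□□□■■
□■■□■
k=7  ■□■□■
■■■■□
□□□■■
□■■□■
k=8  ■□■□■
□■■■□
■■□■■
■■■□■
k=9  ■□■■□
□■■■■
■■□■■
■■■□■
k=10  ■□■■□
□■■■■
■■■■■
■□□■■
k=11  ■□■□□
□■□□□
■■■□■
■□□■■
k=12  ■□■□□
□■□□■
■■■■□
■□□■□
k=13  ■□■□□
□■□□■
■■■■■
■□□□■
k=14  ■□■□■
□■□■□
■■■■□
■□□□■
k=15  ■□■■■
□■■□■
■■■□□
■□□□■

1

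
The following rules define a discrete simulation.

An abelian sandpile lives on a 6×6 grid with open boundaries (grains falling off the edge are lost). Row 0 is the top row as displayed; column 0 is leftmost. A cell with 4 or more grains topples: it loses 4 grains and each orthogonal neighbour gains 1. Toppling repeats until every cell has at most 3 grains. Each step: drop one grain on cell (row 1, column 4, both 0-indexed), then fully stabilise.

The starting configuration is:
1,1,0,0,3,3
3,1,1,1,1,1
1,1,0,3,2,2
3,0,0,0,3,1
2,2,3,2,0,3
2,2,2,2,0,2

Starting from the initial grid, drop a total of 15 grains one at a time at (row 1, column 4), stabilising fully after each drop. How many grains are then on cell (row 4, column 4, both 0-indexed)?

1

step 0: 1,1,0,0,3,3
3,1,1,1,1,1
1,1,0,3,2,2
3,0,0,0,3,1
2,2,3,2,0,3
2,2,2,2,0,2
step 1: 1,1,0,0,3,3
3,1,1,1,2,1
1,1,0,3,2,2
3,0,0,0,3,1
2,2,3,2,0,3
2,2,2,2,0,2
step 2: 1,1,0,0,3,3
3,1,1,1,3,1
1,1,0,3,2,2
3,0,0,0,3,1
2,2,3,2,0,3
2,2,2,2,0,2
step 3: 1,1,0,1,1,0
3,1,1,2,1,3
1,1,0,3,3,2
3,0,0,0,3,1
2,2,3,2,0,3
2,2,2,2,0,2
step 4: 1,1,0,1,1,0
3,1,1,2,2,3
1,1,0,3,3,2
3,0,0,0,3,1
2,2,3,2,0,3
2,2,2,2,0,2
step 5: 1,1,0,1,1,0
3,1,1,2,3,3
1,1,0,3,3,2
3,0,0,0,3,1
2,2,3,2,0,3
2,2,2,2,0,2
step 6: 1,1,0,2,2,1
3,1,2,0,3,1
1,1,1,1,3,0
3,0,0,2,0,3
2,2,3,2,1,3
2,2,2,2,0,2
step 7: 1,1,0,2,3,1
3,1,2,1,1,2
1,1,1,2,0,1
3,0,0,2,1,3
2,2,3,2,1,3
2,2,2,2,0,2
step 8: 1,1,0,2,3,1
3,1,2,1,2,2
1,1,1,2,0,1
3,0,0,2,1,3
2,2,3,2,1,3
2,2,2,2,0,2
step 9: 1,1,0,2,3,1
3,1,2,1,3,2
1,1,1,2,0,1
3,0,0,2,1,3
2,2,3,2,1,3
2,2,2,2,0,2
step 10: 1,1,0,3,0,2
3,1,2,2,1,3
1,1,1,2,1,1
3,0,0,2,1,3
2,2,3,2,1,3
2,2,2,2,0,2
step 11: 1,1,0,3,0,2
3,1,2,2,2,3
1,1,1,2,1,1
3,0,0,2,1,3
2,2,3,2,1,3
2,2,2,2,0,2
step 12: 1,1,0,3,0,2
3,1,2,2,3,3
1,1,1,2,1,1
3,0,0,2,1,3
2,2,3,2,1,3
2,2,2,2,0,2
step 13: 1,1,0,3,1,3
3,1,2,3,1,0
1,1,1,2,2,2
3,0,0,2,1,3
2,2,3,2,1,3
2,2,2,2,0,2
step 14: 1,1,0,3,1,3
3,1,2,3,2,0
1,1,1,2,2,2
3,0,0,2,1,3
2,2,3,2,1,3
2,2,2,2,0,2
step 15: 1,1,0,3,1,3
3,1,2,3,3,0
1,1,1,2,2,2
3,0,0,2,1,3
2,2,3,2,1,3
2,2,2,2,0,2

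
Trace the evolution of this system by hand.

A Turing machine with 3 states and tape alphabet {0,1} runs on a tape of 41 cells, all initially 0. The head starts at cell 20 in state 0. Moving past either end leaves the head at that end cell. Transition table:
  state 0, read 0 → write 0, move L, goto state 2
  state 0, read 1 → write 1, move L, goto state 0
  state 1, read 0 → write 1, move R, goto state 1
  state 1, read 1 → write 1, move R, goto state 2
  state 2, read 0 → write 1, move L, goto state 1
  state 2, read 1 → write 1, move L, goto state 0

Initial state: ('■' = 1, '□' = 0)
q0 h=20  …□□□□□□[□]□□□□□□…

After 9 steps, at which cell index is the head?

17

gen 0: q0 h=20  …□□□□□□[□]□□□□□□…
gen 1: q2 h=19  …□□□□□□[□]□□□□□□…
gen 2: q1 h=18  …□□□□□□[□]■□□□□□…
gen 3: q1 h=19  …□□□□□■[■]□□□□□□…
gen 4: q2 h=20  …□□□□■■[□]□□□□□□…
gen 5: q1 h=19  …□□□□□■[■]■□□□□□…
gen 6: q2 h=20  …□□□□■■[■]□□□□□□…
gen 7: q0 h=19  …□□□□□■[■]■□□□□□…
gen 8: q0 h=18  …□□□□□□[■]■■□□□□…
gen 9: q0 h=17  …□□□□□□[□]■■■□□□…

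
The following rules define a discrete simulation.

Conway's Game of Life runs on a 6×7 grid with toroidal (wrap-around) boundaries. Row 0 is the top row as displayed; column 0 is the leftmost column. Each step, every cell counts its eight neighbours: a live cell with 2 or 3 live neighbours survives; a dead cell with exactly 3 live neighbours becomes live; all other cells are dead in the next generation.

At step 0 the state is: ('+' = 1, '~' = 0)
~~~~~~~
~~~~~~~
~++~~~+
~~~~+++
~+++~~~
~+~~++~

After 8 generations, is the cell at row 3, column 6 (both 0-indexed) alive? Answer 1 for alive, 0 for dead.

1

t=0: ~~~~~~~
~~~~~~~
~++~~~+
~~~~+++
~+++~~~
~+~~++~
t=1: ~~~~~~~
~~~~~~~
+~~~~~+
~~~~+++
++++~~+
~+~++~~
t=2: ~~~~~~~
~~~~~~~
+~~~~~+
~~+++~~
~+~~~~+
~+~++~~
t=3: ~~~~~~~
~~~~~~~
~~~+~~~
~+++~++
++~~~+~
+~+~~~~
t=4: ~~~~~~~
~~~~~~~
~~~++~~
~+~+~++
~~~+++~
+~~~~~+
t=5: ~~~~~~~
~~~~~~~
~~++++~
~~~~~~+
~~++~~~
~~~~+++
t=6: ~~~~~+~
~~~++~~
~~~+++~
~~~~~+~
~~~++~+
~~~+++~
t=7: ~~~~~+~
~~~+~~~
~~~+~+~
~~~~~~+
~~~+~~+
~~~+~~+
t=8: ~~~~+~~
~~~~~~~
~~~~+~~
~~~~+++
+~~~~++
~~~~+++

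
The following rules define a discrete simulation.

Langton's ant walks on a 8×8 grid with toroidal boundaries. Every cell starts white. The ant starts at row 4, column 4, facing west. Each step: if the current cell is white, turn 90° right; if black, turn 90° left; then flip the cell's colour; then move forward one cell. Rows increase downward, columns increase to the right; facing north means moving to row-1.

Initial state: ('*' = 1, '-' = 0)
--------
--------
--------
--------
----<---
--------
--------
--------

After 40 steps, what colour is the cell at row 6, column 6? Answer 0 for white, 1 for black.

[0] --------
--------
--------
--------
----<---
--------
--------
--------
[1] --------
--------
--------
----^---
----*---
--------
--------
--------
[2] --------
--------
--------
----*>--
----*---
--------
--------
--------
[3] --------
--------
--------
----**--
----*v--
--------
--------
--------
[4] --------
--------
--------
----**--
----<*--
--------
--------
--------
[5] --------
--------
--------
----**--
-----*--
----v---
--------
--------
[6] --------
--------
--------
----**--
-----*--
---<*---
--------
--------
[7] --------
--------
--------
----**--
---^-*--
---**---
--------
--------
[8] --------
--------
--------
----**--
---*>*--
---**---
--------
--------
[9] --------
--------
--------
----**--
---***--
---*v---
--------
--------
[10] --------
--------
--------
----**--
---***--
---*->--
--------
--------
[11] --------
--------
--------
----**--
---***--
---*-*--
-----v--
--------
[12] --------
--------
--------
----**--
---***--
---*-*--
----<*--
--------
[13] --------
--------
--------
----**--
---***--
---*^*--
----**--
--------
[14] --------
--------
--------
----**--
---***--
---**>--
----**--
--------
[15] --------
--------
--------
----**--
---**^--
---**---
----**--
--------
[16] --------
--------
--------
----**--
---*<---
---**---
----**--
--------
[17] --------
--------
--------
----**--
---*----
---*v---
----**--
--------
[18] --------
--------
--------
----**--
---*----
---*->--
----**--
--------
[19] --------
--------
--------
----**--
---*----
---*-*--
----*v--
--------
[20] --------
--------
--------
----**--
---*----
---*-*--
----*->-
--------
[21] --------
--------
--------
----**--
---*----
---*-*--
----*-*-
------v-
[22] --------
--------
--------
----**--
---*----
---*-*--
----*-*-
-----<*-
[23] --------
--------
--------
----**--
---*----
---*-*--
----*^*-
-----**-
[24] --------
--------
--------
----**--
---*----
---*-*--
----**>-
-----**-
[25] --------
--------
--------
----**--
---*----
---*-*^-
----**--
-----**-
[26] --------
--------
--------
----**--
---*----
---*-**>
----**--
-----**-
[27] --------
--------
--------
----**--
---*----
---*-***
----**-v
-----**-
[28] --------
--------
--------
----**--
---*----
---*-***
----**<*
-----**-
[29] --------
--------
--------
----**--
---*----
---*-*^*
----****
-----**-
[30] --------
--------
--------
----**--
---*----
---*-<-*
----****
-----**-
[31] --------
--------
--------
----**--
---*----
---*---*
----*v**
-----**-
[32] --------
--------
--------
----**--
---*----
---*---*
----*->*
-----**-
[33] --------
--------
--------
----**--
---*----
---*--^*
----*--*
-----**-
[34] --------
--------
--------
----**--
---*----
---*--*>
----*--*
-----**-
[35] --------
--------
--------
----**--
---*---^
---*--*-
----*--*
-----**-
[36] --------
--------
--------
----**--
>--*---*
---*--*-
----*--*
-----**-
[37] --------
--------
--------
----**--
*--*---*
v--*--*-
----*--*
-----**-
[38] --------
--------
--------
----**--
*--*---*
*--*--*<
----*--*
-----**-
[39] --------
--------
--------
----**--
*--*---^
*--*--**
----*--*
-----**-
[40] --------
--------
--------
----**--
*--*--<-
*--*--**
----*--*
-----**-

0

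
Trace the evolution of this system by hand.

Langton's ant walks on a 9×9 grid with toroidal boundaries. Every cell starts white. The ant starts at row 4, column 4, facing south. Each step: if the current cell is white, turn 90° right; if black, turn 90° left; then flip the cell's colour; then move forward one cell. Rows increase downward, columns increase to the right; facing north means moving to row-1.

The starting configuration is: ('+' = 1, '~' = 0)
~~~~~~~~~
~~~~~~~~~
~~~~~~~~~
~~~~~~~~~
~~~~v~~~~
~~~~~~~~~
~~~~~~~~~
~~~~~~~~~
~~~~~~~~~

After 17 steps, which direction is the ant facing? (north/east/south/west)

east

t=0: ~~~~~~~~~
~~~~~~~~~
~~~~~~~~~
~~~~~~~~~
~~~~v~~~~
~~~~~~~~~
~~~~~~~~~
~~~~~~~~~
~~~~~~~~~
t=1: ~~~~~~~~~
~~~~~~~~~
~~~~~~~~~
~~~~~~~~~
~~~<+~~~~
~~~~~~~~~
~~~~~~~~~
~~~~~~~~~
~~~~~~~~~
t=2: ~~~~~~~~~
~~~~~~~~~
~~~~~~~~~
~~~^~~~~~
~~~++~~~~
~~~~~~~~~
~~~~~~~~~
~~~~~~~~~
~~~~~~~~~
t=3: ~~~~~~~~~
~~~~~~~~~
~~~~~~~~~
~~~+>~~~~
~~~++~~~~
~~~~~~~~~
~~~~~~~~~
~~~~~~~~~
~~~~~~~~~
t=4: ~~~~~~~~~
~~~~~~~~~
~~~~~~~~~
~~~++~~~~
~~~+v~~~~
~~~~~~~~~
~~~~~~~~~
~~~~~~~~~
~~~~~~~~~
t=5: ~~~~~~~~~
~~~~~~~~~
~~~~~~~~~
~~~++~~~~
~~~+~>~~~
~~~~~~~~~
~~~~~~~~~
~~~~~~~~~
~~~~~~~~~
t=6: ~~~~~~~~~
~~~~~~~~~
~~~~~~~~~
~~~++~~~~
~~~+~+~~~
~~~~~v~~~
~~~~~~~~~
~~~~~~~~~
~~~~~~~~~
t=7: ~~~~~~~~~
~~~~~~~~~
~~~~~~~~~
~~~++~~~~
~~~+~+~~~
~~~~<+~~~
~~~~~~~~~
~~~~~~~~~
~~~~~~~~~
t=8: ~~~~~~~~~
~~~~~~~~~
~~~~~~~~~
~~~++~~~~
~~~+^+~~~
~~~~++~~~
~~~~~~~~~
~~~~~~~~~
~~~~~~~~~
t=9: ~~~~~~~~~
~~~~~~~~~
~~~~~~~~~
~~~++~~~~
~~~++>~~~
~~~~++~~~
~~~~~~~~~
~~~~~~~~~
~~~~~~~~~
t=10: ~~~~~~~~~
~~~~~~~~~
~~~~~~~~~
~~~++^~~~
~~~++~~~~
~~~~++~~~
~~~~~~~~~
~~~~~~~~~
~~~~~~~~~
t=11: ~~~~~~~~~
~~~~~~~~~
~~~~~~~~~
~~~+++>~~
~~~++~~~~
~~~~++~~~
~~~~~~~~~
~~~~~~~~~
~~~~~~~~~
t=12: ~~~~~~~~~
~~~~~~~~~
~~~~~~~~~
~~~++++~~
~~~++~v~~
~~~~++~~~
~~~~~~~~~
~~~~~~~~~
~~~~~~~~~
t=13: ~~~~~~~~~
~~~~~~~~~
~~~~~~~~~
~~~++++~~
~~~++<+~~
~~~~++~~~
~~~~~~~~~
~~~~~~~~~
~~~~~~~~~
t=14: ~~~~~~~~~
~~~~~~~~~
~~~~~~~~~
~~~++^+~~
~~~++++~~
~~~~++~~~
~~~~~~~~~
~~~~~~~~~
~~~~~~~~~
t=15: ~~~~~~~~~
~~~~~~~~~
~~~~~~~~~
~~~+<~+~~
~~~++++~~
~~~~++~~~
~~~~~~~~~
~~~~~~~~~
~~~~~~~~~
t=16: ~~~~~~~~~
~~~~~~~~~
~~~~~~~~~
~~~+~~+~~
~~~+v++~~
~~~~++~~~
~~~~~~~~~
~~~~~~~~~
~~~~~~~~~
t=17: ~~~~~~~~~
~~~~~~~~~
~~~~~~~~~
~~~+~~+~~
~~~+~>+~~
~~~~++~~~
~~~~~~~~~
~~~~~~~~~
~~~~~~~~~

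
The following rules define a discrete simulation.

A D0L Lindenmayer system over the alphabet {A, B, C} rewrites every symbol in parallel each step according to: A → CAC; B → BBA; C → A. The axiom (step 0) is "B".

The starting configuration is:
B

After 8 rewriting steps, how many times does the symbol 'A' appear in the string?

gen 0: B
gen 1: BBA
gen 2: BBABBACAC
gen 3: BBABBACACBBABBACACACACA
gen 4: BBABBACACBBABBACACACACABBABBACACBBABBACACACACACACACACACAC
gen 5: BBABBACACBBABBACACACACABBABBACACBBABBACACACACACACACACACACB…ACABBABBACACBBABBACACACACACACACACACACACACACACACACACACACACA  (len 135)
gen 6: BBABBACACBBABBACACACACABBABBACACBBABBACACACACACACACACACACB…ACACACACACACACACACACACACACACACACACACACACACACACACACACACACAC  (len 313)
gen 7: BBABBACACBBABBACACACACABBABBACACBBABBACACACACACACACACACACB…CACACACACACACACACACACACACACACACACACACACACACACACACACACACACA  (len 711)
gen 8: BBABBACACBBABBACACACACABBABBACACBBABBACACACACACACACACACACB…ACACACACACACACACACACACACACACACACACACACACACACACACACACACACAC  (len 1593)

711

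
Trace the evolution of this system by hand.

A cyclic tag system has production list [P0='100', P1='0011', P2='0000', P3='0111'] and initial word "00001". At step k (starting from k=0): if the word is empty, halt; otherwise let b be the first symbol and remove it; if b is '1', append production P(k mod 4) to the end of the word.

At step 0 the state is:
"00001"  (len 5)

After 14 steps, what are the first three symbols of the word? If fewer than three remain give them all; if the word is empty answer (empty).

k=0  "00001"  (len 5)
k=1  "0001"  (len 4)
k=2  "001"  (len 3)
k=3  "01"  (len 2)
k=4  "1"  (len 1)
k=5  "100"  (len 3)
k=6  "000011"  (len 6)
k=7  "00011"  (len 5)
k=8  "0011"  (len 4)
k=9  "011"  (len 3)
k=10  "11"  (len 2)
k=11  "10000"  (len 5)
k=12  "00000111"  (len 8)
k=13  "0000111"  (len 7)
k=14  "000111"  (len 6)

000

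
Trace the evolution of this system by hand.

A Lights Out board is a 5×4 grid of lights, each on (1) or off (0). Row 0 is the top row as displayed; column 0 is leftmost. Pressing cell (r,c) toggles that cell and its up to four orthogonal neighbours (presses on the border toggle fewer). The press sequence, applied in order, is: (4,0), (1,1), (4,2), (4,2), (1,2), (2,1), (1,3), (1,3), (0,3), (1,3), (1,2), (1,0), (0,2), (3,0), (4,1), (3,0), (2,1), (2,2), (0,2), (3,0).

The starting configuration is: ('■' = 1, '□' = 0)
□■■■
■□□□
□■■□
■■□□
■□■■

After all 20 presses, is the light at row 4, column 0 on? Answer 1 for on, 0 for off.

0

[0] □■■■
■□□□
□■■□
■■□□
■□■■
[1] □■■■
■□□□
□■■□
□■□□
□■■■
[2] □□■■
□■■□
□□■□
□■□□
□■■■
[3] □□■■
□■■□
□□■□
□■■□
□□□□
[4] □□■■
□■■□
□□■□
□■□□
□■■■
[5] □□□■
□□□■
□□□□
□■□□
□■■■
[6] □□□■
□■□■
■■■□
□□□□
□■■■
[7] □□□□
□■■□
■■■■
□□□□
□■■■
[8] □□□■
□■□■
■■■□
□□□□
□■■■
[9] □□■□
□■□□
■■■□
□□□□
□■■■
[10] □□■■
□■■■
■■■■
□□□□
□■■■
[11] □□□■
□□□□
■■□■
□□□□
□■■■
[12] ■□□■
■■□□
□■□■
□□□□
□■■■
[13] ■■■□
■■■□
□■□■
□□□□
□■■■
[14] ■■■□
■■■□
■■□■
■■□□
■■■■
[15] ■■■□
■■■□
■■□■
■□□□
□□□■
[16] ■■■□
■■■□
□■□■
□■□□
■□□■
[17] ■■■□
■□■□
■□■■
□□□□
■□□■
[18] ■■■□
■□□□
■■□□
□□■□
■□□■
[19] ■□□■
■□■□
■■□□
□□■□
■□□■
[20] ■□□■
■□■□
□■□□
■■■□
□□□■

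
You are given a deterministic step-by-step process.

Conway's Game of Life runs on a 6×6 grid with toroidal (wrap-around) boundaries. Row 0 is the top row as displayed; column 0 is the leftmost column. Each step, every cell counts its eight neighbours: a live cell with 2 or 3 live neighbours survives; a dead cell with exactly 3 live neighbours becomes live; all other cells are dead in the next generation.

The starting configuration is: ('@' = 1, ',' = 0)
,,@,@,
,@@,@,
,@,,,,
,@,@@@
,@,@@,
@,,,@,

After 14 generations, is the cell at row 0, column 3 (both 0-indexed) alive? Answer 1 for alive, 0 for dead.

0

step 0: ,,@,@,
,@@,@,
,@,,,,
,@,@@@
,@,@@,
@,,,@,
step 1: ,,@,@,
,@@,,,
,@,,,@
,@,@,@
,@,,,,
,@@,@,
step 2: ,,,,,,
@@@@,,
,@,,@,
,@,,@,
,@,@@,
,@@,,,
step 3: @,,@,,
@@@@,,
,,,,@@
@@,,@@
@@,@@,
,@@@,,
step 4: @,,,@,
@@@@,,
,,,,,,
,@@,,,
,,,,,,
,,,,,@
step 5: @,@@@,
@@@@,@
@,,@,,
,,,,,,
,,,,,,
,,,,,@
step 6: ,,,,,,
,,,,,,
@,,@@@
,,,,,,
,,,,,,
,,,@@@
step 7: ,,,,@,
,,,,@@
,,,,@@
,,,,@@
,,,,@,
,,,,@,
step 8: ,,,@@,
,,,@,,
@,,@,,
,,,@,,
,,,@@,
,,,@@@
step 9: ,,@,,@
,,@@,,
,,@@@,
,,@@,,
,,@,,@
,,@,,@
step 10: ,@@,@,
,@,,,,
,@,,@,
,@,,,,
,@@,@,
@@@@@@
step 11: ,,,,@,
@@,@,,
@@@,,,
@@,@,,
,,,,@,
,,,,,,
step 12: ,,,,,,
@,,@,@
,,,@,@
@,,@,@
,,,,,,
,,,,,,
step 13: ,,,,,,
@,,,,@
,,@@,,
@,,,,@
,,,,,,
,,,,,,
step 14: ,,,,,,
,,,,,,
,@,,@,
,,,,,,
,,,,,,
,,,,,,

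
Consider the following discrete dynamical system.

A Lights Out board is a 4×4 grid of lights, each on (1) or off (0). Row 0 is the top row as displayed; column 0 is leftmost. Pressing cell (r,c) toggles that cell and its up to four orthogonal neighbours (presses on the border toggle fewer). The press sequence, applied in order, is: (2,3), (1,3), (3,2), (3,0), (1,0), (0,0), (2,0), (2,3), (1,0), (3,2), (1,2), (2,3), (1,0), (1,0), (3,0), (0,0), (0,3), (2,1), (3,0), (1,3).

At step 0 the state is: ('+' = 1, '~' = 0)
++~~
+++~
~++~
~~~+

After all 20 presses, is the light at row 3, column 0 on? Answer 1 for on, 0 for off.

0) ++~~
+++~
~++~
~~~+
1) ++~~
++++
~+~+
~~~~
2) ++~+
++~~
~+~~
~~~~
3) ++~+
++~~
~++~
~+++
4) ++~+
++~~
+++~
+~++
5) ~+~+
~~~~
~++~
+~++
6) +~~+
+~~~
~++~
+~++
7) +~~+
~~~~
+~+~
~~++
8) +~~+
~~~+
+~~+
~~+~
9) ~~~+
++~+
~~~+
~~+~
10) ~~~+
++~+
~~++
~+~+
11) ~~++
+~+~
~~~+
~+~+
12) ~~++
+~++
~~+~
~+~~
13) +~++
~+++
+~+~
~+~~
14) ~~++
+~++
~~+~
~+~~
15) ~~++
+~++
+~+~
+~~~
16) ++++
~~++
+~+~
+~~~
17) ++~~
~~+~
+~+~
+~~~
18) ++~~
~++~
~+~~
++~~
19) ++~~
~++~
++~~
~~~~
20) ++~+
~+~+
++~+
~~~~

0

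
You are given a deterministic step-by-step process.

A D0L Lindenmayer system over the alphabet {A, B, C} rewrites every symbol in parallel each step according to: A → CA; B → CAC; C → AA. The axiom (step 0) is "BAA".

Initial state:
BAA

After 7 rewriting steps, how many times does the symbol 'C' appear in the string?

151

step 0: BAA
step 1: CACCACA
step 2: AACAAAAACAAACA
step 3: CACAAACACACACACAAACACACAAACA
step 4: AACAAACACACAAACAAACAAACAAACAAACACACAAACAAACAAACACACAAACA
step 5: CACAAACACACAAACAAACAAACACACAAACACACAAACACACAAACACACAAACACACAAACAAACAAACACACAAACACACAAACACACAAACAAACAAACACACAAACA
step 6: AACAAACACACAAACAAACAAACACACAAACACACAAACACACAAACAAACAAACACA…CACACAAACAAACAAACACACAAACACACAAACACACAAACAAACAAACACACAAACA  (len 224)
step 7: CACAAACACACAAACAAACAAACACACAAACACACAAACACACAAACAAACAAACACA…CACACAAACAAACAAACACACAAACACACAAACACACAAACAAACAAACACACAAACA  (len 448)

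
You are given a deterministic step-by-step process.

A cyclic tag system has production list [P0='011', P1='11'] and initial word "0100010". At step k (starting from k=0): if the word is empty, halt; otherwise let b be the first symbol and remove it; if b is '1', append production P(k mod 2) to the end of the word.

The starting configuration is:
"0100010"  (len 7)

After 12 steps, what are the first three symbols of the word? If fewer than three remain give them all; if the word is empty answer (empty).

101

step 0: "0100010"  (len 7)
step 1: "100010"  (len 6)
step 2: "0001011"  (len 7)
step 3: "001011"  (len 6)
step 4: "01011"  (len 5)
step 5: "1011"  (len 4)
step 6: "01111"  (len 5)
step 7: "1111"  (len 4)
step 8: "11111"  (len 5)
step 9: "1111011"  (len 7)
step 10: "11101111"  (len 8)
step 11: "1101111011"  (len 10)
step 12: "10111101111"  (len 11)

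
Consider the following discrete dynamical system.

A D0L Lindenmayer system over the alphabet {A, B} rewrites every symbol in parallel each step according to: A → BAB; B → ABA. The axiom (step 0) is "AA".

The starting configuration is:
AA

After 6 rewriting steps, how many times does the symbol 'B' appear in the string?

t=0: AA
t=1: BABBAB
t=2: ABABABABAABABABABA
t=3: BABABABABABABABABABABABABABBABABABABABABABABABABABABAB
t=4: ABABABABABABABABABABABABABABABABABABABABABABABABABABABABAB…BABABABABABABABABABABABABABABABABABABABABABABABABABABABABA  (len 162)
t=5: BABABABABABABABABABABABABABABABABABABABABABABABABABABABABA…ABABABABABABABABABABABABABABABABABABABABABABABABABABABABAB  (len 486)
t=6: ABABABABABABABABABABABABABABABABABABABABABABABABABABABABAB…BABABABABABABABABABABABABABABABABABABABABABABABABABABABABA  (len 1458)

728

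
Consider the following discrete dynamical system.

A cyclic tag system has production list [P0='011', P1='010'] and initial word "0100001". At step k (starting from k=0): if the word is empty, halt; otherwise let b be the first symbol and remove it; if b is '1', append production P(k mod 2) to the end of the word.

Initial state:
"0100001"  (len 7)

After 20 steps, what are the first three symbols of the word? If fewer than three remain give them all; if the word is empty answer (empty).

step 0: "0100001"  (len 7)
step 1: "100001"  (len 6)
step 2: "00001010"  (len 8)
step 3: "0001010"  (len 7)
step 4: "001010"  (len 6)
step 5: "01010"  (len 5)
step 6: "1010"  (len 4)
step 7: "010011"  (len 6)
step 8: "10011"  (len 5)
step 9: "0011011"  (len 7)
step 10: "011011"  (len 6)
step 11: "11011"  (len 5)
step 12: "1011010"  (len 7)
step 13: "011010011"  (len 9)
step 14: "11010011"  (len 8)
step 15: "1010011011"  (len 10)
step 16: "010011011010"  (len 12)
step 17: "10011011010"  (len 11)
step 18: "0011011010010"  (len 13)
step 19: "011011010010"  (len 12)
step 20: "11011010010"  (len 11)

110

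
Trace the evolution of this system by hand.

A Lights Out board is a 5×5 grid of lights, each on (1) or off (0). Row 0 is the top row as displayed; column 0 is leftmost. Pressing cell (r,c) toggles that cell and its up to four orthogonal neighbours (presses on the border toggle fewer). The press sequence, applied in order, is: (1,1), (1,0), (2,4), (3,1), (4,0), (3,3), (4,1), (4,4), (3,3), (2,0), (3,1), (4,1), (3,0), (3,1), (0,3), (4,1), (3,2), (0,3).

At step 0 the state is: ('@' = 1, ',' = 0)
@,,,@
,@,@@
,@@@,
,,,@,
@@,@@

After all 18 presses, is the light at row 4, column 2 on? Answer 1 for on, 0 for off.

0

k=0  @,,,@
,@,@@
,@@@,
,,,@,
@@,@@
k=1  @@,,@
@,@@@
,,@@,
,,,@,
@@,@@
k=2  ,@,,@
,@@@@
@,@@,
,,,@,
@@,@@
k=3  ,@,,@
,@@@,
@,@,@
,,,@@
@@,@@
k=4  ,@,,@
,@@@,
@@@,@
@@@@@
@,,@@
k=5  ,@,,@
,@@@,
@@@,@
,@@@@
,@,@@
k=6  ,@,,@
,@@@,
@@@@@
,@,,,
,@,,@
k=7  ,@,,@
,@@@,
@@@@@
,,,,,
@,@,@
k=8  ,@,,@
,@@@,
@@@@@
,,,,@
@,@@,
k=9  ,@,,@
,@@@,
@@@,@
,,@@,
@,@,,
k=10  ,@,,@
@@@@,
,,@,@
@,@@,
@,@,,
k=11  ,@,,@
@@@@,
,@@,@
,@,@,
@@@,,
k=12  ,@,,@
@@@@,
,@@,@
,,,@,
,,,,,
k=13  ,@,,@
@@@@,
@@@,@
@@,@,
@,,,,
k=14  ,@,,@
@@@@,
@,@,@
,,@@,
@@,,,
k=15  ,@@@,
@@@,,
@,@,@
,,@@,
@@,,,
k=16  ,@@@,
@@@,,
@,@,@
,@@@,
,,@,,
k=17  ,@@@,
@@@,,
@,,,@
,,,,,
,,,,,
k=18  ,@,,@
@@@@,
@,,,@
,,,,,
,,,,,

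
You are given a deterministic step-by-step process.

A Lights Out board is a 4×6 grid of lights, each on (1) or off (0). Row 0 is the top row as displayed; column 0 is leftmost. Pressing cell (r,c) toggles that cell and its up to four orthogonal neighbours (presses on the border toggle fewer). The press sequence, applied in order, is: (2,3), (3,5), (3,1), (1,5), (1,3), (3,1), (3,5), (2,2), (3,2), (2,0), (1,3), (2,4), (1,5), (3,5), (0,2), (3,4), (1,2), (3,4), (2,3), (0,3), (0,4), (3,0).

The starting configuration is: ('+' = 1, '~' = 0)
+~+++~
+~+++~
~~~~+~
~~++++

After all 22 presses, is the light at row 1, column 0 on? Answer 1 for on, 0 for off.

0

gen 0: +~+++~
+~+++~
~~~~+~
~~++++
gen 1: +~+++~
+~+~+~
~~++~~
~~+~++
gen 2: +~+++~
+~+~+~
~~++~+
~~+~~~
gen 3: +~+++~
+~+~+~
~+++~+
++~~~~
gen 4: +~++++
+~+~~+
~+++~~
++~~~~
gen 5: +~+~++
+~~+++
~++~~~
++~~~~
gen 6: +~+~++
+~~+++
~~+~~~
~~+~~~
gen 7: +~+~++
+~~+++
~~+~~+
~~+~++
gen 8: +~+~++
+~++++
~+~+~+
~~~~++
gen 9: +~+~++
+~++++
~+++~+
~+++++
gen 10: +~+~++
~~++++
+~++~+
++++++
gen 11: +~++++
~~~~~+
+~+~~+
++++++
gen 12: +~++++
~~~~++
+~+++~
++++~+
gen 13: +~+++~
~~~~~~
+~++++
++++~+
gen 14: +~+++~
~~~~~~
+~+++~
+++++~
gen 15: ++~~+~
~~+~~~
+~+++~
+++++~
gen 16: ++~~+~
~~+~~~
+~++~~
+++~~+
gen 17: +++~+~
~+~+~~
+~~+~~
+++~~+
gen 18: +++~+~
~+~+~~
+~~++~
+++++~
gen 19: +++~+~
~+~~~~
+~+~~~
+++~+~
gen 20: ++~+~~
~+~+~~
+~+~~~
+++~+~
gen 21: ++~~++
~+~++~
+~+~~~
+++~+~
gen 22: ++~~++
~+~++~
~~+~~~
~~+~+~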